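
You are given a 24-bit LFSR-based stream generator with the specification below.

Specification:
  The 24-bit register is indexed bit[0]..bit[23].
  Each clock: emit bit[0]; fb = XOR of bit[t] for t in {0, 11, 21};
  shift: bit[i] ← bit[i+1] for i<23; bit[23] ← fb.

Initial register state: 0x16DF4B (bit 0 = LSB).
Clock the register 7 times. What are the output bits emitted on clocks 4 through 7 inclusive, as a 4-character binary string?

1001

reg_0 = 0x16DF4B
clock 1: out=1, reg = 0x0B6FA5
clock 2: out=1, reg = 0x05B7D2
clock 3: out=0, reg = 0x02DBE9
clock 4: out=1, reg = 0x016DF4
clock 5: out=0, reg = 0x80B6FA
clock 6: out=0, reg = 0x405B7D
clock 7: out=1, reg = 0x202DBE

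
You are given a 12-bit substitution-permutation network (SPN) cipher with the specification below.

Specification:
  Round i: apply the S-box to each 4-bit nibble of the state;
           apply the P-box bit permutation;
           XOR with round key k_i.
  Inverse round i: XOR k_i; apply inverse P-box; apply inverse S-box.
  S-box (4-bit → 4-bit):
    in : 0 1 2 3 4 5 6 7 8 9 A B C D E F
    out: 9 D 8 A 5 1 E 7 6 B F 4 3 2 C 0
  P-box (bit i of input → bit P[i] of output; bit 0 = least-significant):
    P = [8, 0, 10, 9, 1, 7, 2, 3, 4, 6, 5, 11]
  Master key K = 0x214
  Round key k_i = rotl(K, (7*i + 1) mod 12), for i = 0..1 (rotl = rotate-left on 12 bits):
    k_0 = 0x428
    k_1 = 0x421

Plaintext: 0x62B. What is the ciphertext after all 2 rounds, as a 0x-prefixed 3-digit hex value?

s_0 = plaintext = 0x62B
s_1 = Round(s_0, k_0) = 0x840
s_2 = Round(s_1, k_1) = 0x747

0x747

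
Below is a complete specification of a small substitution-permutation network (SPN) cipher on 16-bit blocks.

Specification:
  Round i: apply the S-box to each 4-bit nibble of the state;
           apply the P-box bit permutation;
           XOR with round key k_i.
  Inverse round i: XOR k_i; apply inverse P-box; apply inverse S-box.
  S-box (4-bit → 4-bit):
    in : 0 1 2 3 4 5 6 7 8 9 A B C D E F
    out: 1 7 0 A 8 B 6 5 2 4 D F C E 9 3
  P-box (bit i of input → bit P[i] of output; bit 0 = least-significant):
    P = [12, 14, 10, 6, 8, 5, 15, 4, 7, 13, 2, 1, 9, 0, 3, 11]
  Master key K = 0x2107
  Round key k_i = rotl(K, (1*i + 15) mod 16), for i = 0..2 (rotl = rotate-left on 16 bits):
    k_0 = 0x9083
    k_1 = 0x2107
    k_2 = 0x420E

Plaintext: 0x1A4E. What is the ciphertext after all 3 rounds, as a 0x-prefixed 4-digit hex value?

0x870C

s_0 = plaintext = 0x1A4E
s_1 = Round(s_0, k_0) = 0x825C
s_2 = Round(s_1, k_1) = 0x2476
s_3 = Round(s_2, k_2) = 0x870C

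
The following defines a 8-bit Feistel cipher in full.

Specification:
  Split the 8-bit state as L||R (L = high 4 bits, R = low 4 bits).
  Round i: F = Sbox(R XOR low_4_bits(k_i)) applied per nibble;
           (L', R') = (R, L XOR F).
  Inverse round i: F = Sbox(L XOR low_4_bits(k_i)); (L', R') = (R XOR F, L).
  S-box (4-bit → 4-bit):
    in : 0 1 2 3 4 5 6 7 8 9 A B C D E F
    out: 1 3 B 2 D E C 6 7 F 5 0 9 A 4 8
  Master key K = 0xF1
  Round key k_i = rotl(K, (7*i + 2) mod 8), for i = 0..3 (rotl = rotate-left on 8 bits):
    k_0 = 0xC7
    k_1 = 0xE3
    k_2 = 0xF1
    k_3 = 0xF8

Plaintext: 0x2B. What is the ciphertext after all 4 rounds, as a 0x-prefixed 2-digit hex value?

s_0 = plaintext = 0x2B
s_1 = Round(s_0, k_0) = 0xBB
s_2 = Round(s_1, k_1) = 0xBC
s_3 = Round(s_2, k_2) = 0xC1
s_4 = Round(s_3, k_3) = 0x13

0x13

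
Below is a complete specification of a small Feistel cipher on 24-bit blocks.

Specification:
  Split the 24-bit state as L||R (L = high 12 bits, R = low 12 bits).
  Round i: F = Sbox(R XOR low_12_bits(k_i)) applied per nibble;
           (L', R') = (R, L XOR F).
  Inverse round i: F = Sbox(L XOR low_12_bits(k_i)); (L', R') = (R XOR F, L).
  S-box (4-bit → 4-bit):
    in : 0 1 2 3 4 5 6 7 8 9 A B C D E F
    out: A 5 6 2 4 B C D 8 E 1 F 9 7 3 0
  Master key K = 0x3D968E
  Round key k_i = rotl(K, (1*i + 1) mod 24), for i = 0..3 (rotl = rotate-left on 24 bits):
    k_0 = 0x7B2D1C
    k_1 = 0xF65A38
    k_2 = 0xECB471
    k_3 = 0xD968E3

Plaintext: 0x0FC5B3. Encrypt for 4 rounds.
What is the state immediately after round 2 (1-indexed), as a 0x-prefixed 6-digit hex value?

0x8EC3C7

s_0 = plaintext = 0x0FC5B3
s_1 = Round(s_0, k_0) = 0x5B38EC
s_2 = Round(s_1, k_1) = 0x8EC3C7
s_3 = Round(s_2, k_2) = 0x3C7510
s_4 = Round(s_3, k_3) = 0x5104C5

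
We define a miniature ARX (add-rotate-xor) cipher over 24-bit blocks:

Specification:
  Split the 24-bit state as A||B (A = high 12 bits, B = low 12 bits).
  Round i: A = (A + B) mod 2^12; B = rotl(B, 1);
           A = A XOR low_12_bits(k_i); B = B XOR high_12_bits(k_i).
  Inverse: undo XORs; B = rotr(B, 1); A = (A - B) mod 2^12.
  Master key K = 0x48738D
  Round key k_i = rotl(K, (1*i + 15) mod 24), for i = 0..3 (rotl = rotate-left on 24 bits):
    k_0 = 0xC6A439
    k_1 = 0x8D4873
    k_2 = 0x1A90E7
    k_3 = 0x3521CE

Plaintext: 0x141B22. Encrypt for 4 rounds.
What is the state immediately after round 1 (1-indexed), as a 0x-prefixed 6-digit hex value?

0x85AA2F

s_0 = plaintext = 0x141B22
s_1 = Round(s_0, k_0) = 0x85AA2F
s_2 = Round(s_1, k_1) = 0xAFAC8B
s_3 = Round(s_2, k_2) = 0x7628BE
s_4 = Round(s_3, k_3) = 0x1EE22F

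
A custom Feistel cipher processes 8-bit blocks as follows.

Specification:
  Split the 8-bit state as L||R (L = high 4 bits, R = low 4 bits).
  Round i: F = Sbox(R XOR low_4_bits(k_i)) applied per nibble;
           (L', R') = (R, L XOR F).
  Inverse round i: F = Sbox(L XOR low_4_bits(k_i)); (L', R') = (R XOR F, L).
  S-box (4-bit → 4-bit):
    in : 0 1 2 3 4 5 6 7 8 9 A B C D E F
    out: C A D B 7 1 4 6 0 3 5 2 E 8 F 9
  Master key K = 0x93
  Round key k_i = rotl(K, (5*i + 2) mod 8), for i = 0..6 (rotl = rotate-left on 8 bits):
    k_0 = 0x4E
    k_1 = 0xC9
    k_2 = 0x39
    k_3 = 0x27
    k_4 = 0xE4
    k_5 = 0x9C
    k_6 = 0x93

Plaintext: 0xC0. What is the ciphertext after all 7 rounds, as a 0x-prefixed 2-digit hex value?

0x4C

s_0 = plaintext = 0xC0
s_1 = Round(s_0, k_0) = 0x03
s_2 = Round(s_1, k_1) = 0x35
s_3 = Round(s_2, k_2) = 0x5D
s_4 = Round(s_3, k_3) = 0xD0
s_5 = Round(s_4, k_4) = 0x0A
s_6 = Round(s_5, k_5) = 0xA4
s_7 = Round(s_6, k_6) = 0x4C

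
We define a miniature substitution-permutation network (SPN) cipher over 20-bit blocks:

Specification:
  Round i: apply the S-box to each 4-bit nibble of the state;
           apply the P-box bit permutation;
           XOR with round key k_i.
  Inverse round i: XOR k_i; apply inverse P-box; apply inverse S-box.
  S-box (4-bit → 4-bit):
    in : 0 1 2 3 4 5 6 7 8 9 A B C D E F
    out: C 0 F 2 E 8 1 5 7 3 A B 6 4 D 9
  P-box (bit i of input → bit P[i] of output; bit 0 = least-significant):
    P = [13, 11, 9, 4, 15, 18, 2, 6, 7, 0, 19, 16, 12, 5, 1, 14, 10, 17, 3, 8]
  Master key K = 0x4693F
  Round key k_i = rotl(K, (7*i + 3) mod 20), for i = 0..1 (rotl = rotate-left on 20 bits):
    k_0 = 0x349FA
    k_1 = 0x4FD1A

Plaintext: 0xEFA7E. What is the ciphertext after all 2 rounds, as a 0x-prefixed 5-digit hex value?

s_0 = plaintext = 0xEFA7E
s_1 = Round(s_0, k_0) = 0x2BEE7
s_2 = Round(s_1, k_1) = 0xF0AF6

0xF0AF6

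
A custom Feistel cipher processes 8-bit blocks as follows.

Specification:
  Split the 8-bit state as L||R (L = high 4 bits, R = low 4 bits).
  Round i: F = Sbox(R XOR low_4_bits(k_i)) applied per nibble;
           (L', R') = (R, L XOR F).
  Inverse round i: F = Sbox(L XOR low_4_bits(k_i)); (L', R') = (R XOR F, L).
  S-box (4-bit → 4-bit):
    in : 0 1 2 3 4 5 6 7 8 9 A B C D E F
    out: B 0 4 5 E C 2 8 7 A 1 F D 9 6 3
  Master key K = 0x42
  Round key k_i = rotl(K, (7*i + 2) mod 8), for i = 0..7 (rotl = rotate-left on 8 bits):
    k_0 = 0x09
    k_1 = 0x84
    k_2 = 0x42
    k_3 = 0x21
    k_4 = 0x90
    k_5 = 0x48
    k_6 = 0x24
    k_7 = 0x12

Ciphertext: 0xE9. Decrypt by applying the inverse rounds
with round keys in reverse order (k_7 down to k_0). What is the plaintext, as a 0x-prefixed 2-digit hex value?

s_0 = ciphertext = 0xE9
s_1 = InvRound(s_0, k_7) = 0x4E
s_2 = InvRound(s_1, k_6) = 0x54
s_3 = InvRound(s_2, k_5) = 0xD5
s_4 = InvRound(s_3, k_4) = 0xCD
s_5 = InvRound(s_4, k_3) = 0x4C
s_6 = InvRound(s_5, k_2) = 0xE4
s_7 = InvRound(s_6, k_1) = 0x5E
s_8 = InvRound(s_7, k_0) = 0x35

0x35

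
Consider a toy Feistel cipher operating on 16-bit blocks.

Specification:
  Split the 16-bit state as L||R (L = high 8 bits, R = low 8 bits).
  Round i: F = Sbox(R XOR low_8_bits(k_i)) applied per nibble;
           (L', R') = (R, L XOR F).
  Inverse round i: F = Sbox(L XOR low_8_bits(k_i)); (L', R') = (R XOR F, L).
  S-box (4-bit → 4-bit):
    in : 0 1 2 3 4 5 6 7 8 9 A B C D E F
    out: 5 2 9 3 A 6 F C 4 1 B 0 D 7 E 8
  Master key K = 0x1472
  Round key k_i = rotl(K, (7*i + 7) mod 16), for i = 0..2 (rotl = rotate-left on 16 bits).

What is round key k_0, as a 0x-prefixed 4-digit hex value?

K = 0x1472
k_0 = rotl(K, (7*0+7) mod 16) = rotl(K, 7) = 0x390A

0x390A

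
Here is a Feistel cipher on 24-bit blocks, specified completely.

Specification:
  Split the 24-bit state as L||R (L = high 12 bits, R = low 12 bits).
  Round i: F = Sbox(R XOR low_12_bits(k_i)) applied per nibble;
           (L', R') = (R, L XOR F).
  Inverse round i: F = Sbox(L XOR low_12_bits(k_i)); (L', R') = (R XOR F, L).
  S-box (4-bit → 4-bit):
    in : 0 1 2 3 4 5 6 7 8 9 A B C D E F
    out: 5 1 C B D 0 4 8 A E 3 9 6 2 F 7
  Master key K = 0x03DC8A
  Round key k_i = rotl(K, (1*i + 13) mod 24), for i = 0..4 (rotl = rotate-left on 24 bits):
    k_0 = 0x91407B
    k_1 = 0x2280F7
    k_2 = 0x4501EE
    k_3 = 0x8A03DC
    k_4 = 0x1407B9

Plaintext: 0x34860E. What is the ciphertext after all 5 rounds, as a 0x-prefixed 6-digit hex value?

0x5AFCD4

s_0 = plaintext = 0x34860E
s_1 = Round(s_0, k_0) = 0x60E7C8
s_2 = Round(s_1, k_1) = 0x7C8EB9
s_3 = Round(s_2, k_2) = 0xEB90C0
s_4 = Round(s_3, k_3) = 0x0C05AF
s_5 = Round(s_4, k_4) = 0x5AFCD4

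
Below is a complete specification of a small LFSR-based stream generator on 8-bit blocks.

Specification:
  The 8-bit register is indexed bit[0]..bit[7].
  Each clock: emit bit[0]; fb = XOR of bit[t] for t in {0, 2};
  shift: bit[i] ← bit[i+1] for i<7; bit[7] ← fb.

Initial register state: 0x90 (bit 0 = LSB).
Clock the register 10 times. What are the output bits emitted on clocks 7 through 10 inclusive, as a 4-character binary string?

reg_0 = 0x90
clock 1: out=0, reg = 0x48
clock 2: out=0, reg = 0x24
clock 3: out=0, reg = 0x92
clock 4: out=0, reg = 0x49
clock 5: out=1, reg = 0xA4
clock 6: out=0, reg = 0xD2
clock 7: out=0, reg = 0x69
clock 8: out=1, reg = 0xB4
clock 9: out=0, reg = 0xDA
clock 10: out=0, reg = 0x6D

0100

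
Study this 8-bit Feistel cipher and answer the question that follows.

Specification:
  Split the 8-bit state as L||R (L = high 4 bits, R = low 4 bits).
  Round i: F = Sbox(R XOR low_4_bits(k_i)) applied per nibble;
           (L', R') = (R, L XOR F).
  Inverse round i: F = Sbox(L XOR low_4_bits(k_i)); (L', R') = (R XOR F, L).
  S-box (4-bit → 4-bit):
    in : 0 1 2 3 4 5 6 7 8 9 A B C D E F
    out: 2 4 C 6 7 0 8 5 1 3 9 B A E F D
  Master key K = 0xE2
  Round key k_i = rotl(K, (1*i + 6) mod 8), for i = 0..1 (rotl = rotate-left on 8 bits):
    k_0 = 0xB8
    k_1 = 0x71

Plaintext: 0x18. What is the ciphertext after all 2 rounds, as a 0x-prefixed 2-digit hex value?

0x34

s_0 = plaintext = 0x18
s_1 = Round(s_0, k_0) = 0x83
s_2 = Round(s_1, k_1) = 0x34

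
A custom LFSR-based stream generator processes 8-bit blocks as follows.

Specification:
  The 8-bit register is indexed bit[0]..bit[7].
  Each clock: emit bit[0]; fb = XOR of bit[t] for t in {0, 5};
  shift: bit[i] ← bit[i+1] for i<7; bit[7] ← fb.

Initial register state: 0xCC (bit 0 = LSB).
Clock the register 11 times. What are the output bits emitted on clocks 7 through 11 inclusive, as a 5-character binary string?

reg_0 = 0xCC
clock 1: out=0, reg = 0x66
clock 2: out=0, reg = 0xB3
clock 3: out=1, reg = 0x59
clock 4: out=1, reg = 0xAC
clock 5: out=0, reg = 0xD6
clock 6: out=0, reg = 0x6B
clock 7: out=1, reg = 0x35
clock 8: out=1, reg = 0x1A
clock 9: out=0, reg = 0x0D
clock 10: out=1, reg = 0x86
clock 11: out=0, reg = 0x43

11010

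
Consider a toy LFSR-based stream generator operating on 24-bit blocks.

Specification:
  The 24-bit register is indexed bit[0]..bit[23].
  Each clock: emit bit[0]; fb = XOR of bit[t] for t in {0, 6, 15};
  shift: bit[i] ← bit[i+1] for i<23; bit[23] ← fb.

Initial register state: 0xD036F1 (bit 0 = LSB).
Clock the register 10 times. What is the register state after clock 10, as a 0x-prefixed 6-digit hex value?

reg_0 = 0xD036F1
clock 1: out=1, reg = 0x681B78
clock 2: out=0, reg = 0xB40DBC
clock 3: out=0, reg = 0x5A06DE
clock 4: out=0, reg = 0xAD036F
clock 5: out=1, reg = 0x5681B7
clock 6: out=1, reg = 0x2B40DB
clock 7: out=1, reg = 0x15A06D
clock 8: out=1, reg = 0x8AD036
clock 9: out=0, reg = 0xC5681B
clock 10: out=1, reg = 0xE2B40D

0xE2B40D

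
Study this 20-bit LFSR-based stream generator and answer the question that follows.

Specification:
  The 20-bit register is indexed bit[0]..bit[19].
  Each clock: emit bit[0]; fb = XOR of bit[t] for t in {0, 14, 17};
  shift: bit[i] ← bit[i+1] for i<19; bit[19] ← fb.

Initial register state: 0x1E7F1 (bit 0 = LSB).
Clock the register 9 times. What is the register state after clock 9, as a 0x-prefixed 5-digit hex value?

reg_0 = 0x1E7F1
clock 1: out=1, reg = 0x0F3F8
clock 2: out=0, reg = 0x879FC
clock 3: out=0, reg = 0xC3CFE
clock 4: out=0, reg = 0x61E7F
clock 5: out=1, reg = 0x30F3F
clock 6: out=1, reg = 0x1879F
clock 7: out=1, reg = 0x8C3CF
clock 8: out=1, reg = 0x461E7
clock 9: out=1, reg = 0x230F3

0x230F3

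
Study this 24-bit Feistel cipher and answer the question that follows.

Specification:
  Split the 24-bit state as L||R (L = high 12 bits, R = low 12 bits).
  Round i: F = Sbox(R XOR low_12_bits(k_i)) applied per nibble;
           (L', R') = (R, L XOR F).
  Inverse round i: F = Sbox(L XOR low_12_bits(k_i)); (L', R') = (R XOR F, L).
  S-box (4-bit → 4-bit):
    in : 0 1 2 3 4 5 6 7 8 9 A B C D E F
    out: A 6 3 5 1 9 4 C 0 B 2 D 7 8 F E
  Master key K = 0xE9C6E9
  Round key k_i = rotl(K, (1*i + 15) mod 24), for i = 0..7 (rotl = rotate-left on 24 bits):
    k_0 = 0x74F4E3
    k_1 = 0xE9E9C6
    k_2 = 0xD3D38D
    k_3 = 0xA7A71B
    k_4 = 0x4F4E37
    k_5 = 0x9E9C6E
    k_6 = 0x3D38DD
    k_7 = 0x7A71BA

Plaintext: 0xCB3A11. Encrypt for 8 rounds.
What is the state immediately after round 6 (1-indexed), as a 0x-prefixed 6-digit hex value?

0x6FE1D2

s_0 = plaintext = 0xCB3A11
s_1 = Round(s_0, k_0) = 0xA11350
s_2 = Round(s_1, k_1) = 0x3508A5
s_3 = Round(s_2, k_2) = 0x8A5E60
s_4 = Round(s_3, k_3) = 0xE60368
s_5 = Round(s_4, k_4) = 0x3686FE
s_6 = Round(s_5, k_5) = 0x6FE1D2
s_7 = Round(s_6, k_6) = 0x1D2D50
s_8 = Round(s_7, k_7) = 0xD50620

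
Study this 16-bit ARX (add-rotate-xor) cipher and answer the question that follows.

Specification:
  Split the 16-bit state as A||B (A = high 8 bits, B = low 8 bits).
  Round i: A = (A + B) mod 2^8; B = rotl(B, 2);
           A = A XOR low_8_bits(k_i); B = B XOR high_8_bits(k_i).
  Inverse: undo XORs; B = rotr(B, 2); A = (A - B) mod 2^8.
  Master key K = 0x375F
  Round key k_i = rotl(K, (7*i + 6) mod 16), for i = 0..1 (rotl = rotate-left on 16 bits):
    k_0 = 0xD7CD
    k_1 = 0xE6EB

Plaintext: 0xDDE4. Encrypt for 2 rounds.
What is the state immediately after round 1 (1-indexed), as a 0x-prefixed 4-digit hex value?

s_0 = plaintext = 0xDDE4
s_1 = Round(s_0, k_0) = 0x0C44
s_2 = Round(s_1, k_1) = 0xBBF7

0x0C44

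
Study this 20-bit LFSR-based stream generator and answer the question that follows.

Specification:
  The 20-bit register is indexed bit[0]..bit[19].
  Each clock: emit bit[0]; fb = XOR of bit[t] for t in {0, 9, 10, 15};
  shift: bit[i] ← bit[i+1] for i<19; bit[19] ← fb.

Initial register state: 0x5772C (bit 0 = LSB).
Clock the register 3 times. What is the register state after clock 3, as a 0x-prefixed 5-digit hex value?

0x0AEE5

reg_0 = 0x5772C
clock 1: out=0, reg = 0x2BB96
clock 2: out=0, reg = 0x15DCB
clock 3: out=1, reg = 0x0AEE5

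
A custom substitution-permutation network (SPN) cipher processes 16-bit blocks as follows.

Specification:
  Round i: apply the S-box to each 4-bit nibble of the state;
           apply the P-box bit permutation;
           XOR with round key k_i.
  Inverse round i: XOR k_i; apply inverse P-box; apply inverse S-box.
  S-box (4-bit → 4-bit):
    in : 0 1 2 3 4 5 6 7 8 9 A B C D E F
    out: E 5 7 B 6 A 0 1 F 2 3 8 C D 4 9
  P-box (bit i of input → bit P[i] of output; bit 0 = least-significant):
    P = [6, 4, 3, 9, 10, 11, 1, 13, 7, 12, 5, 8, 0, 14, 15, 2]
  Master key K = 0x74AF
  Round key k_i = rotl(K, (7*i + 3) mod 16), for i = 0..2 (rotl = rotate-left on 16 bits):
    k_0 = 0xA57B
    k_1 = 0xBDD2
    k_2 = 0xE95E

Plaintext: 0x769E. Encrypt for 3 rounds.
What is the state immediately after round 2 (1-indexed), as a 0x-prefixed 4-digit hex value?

s_0 = plaintext = 0x769E
s_1 = Round(s_0, k_0) = 0xAD72
s_2 = Round(s_1, k_1) = 0xF82B
s_3 = Round(s_2, k_2) = 0xF6F9

0xF82B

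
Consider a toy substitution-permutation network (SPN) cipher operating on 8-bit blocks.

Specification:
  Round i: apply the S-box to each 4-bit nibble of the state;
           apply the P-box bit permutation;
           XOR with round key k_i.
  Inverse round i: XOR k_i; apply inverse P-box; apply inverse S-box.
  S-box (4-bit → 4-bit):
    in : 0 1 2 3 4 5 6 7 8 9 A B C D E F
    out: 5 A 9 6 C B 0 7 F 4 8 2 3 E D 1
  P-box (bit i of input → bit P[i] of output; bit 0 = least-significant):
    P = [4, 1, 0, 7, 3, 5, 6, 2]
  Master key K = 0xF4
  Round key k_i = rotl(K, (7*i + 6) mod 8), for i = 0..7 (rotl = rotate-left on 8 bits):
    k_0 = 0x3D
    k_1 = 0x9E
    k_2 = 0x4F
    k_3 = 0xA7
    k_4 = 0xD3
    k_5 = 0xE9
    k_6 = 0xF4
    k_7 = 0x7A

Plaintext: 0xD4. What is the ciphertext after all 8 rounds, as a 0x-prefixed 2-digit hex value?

s_0 = plaintext = 0xD4
s_1 = Round(s_0, k_0) = 0xD8
s_2 = Round(s_1, k_1) = 0x69
s_3 = Round(s_2, k_2) = 0x4E
s_4 = Round(s_3, k_3) = 0x72
s_5 = Round(s_4, k_4) = 0x2B
s_6 = Round(s_5, k_5) = 0xE7
s_7 = Round(s_6, k_6) = 0xAB
s_8 = Round(s_7, k_7) = 0x7C

0x7C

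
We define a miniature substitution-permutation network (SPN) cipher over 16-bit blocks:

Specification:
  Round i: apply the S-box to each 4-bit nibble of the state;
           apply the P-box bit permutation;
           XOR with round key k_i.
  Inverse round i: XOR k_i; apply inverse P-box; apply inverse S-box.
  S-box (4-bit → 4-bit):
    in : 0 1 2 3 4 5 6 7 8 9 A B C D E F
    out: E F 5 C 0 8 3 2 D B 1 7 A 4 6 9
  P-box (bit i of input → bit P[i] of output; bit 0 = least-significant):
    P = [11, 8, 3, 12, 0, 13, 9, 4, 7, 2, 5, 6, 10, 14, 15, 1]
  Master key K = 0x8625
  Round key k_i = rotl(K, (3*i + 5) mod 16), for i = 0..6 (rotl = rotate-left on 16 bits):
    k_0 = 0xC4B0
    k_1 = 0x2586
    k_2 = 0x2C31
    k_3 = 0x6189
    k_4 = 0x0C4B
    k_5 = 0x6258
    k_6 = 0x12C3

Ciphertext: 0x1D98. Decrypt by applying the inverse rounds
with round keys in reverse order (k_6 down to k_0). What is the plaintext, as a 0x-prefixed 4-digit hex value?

s_0 = ciphertext = 0x1D98
s_1 = InvRound(s_0, k_6) = 0xF58B
s_2 = InvRound(s_1, k_5) = 0x8F8C
s_3 = InvRound(s_2, k_4) = 0x3927
s_4 = InvRound(s_3, k_3) = 0xCB48
s_5 = InvRound(s_4, k_2) = 0xB31E
s_6 = InvRound(s_5, k_1) = 0x2A33
s_7 = InvRound(s_6, k_0) = 0x1ABA

0x1ABA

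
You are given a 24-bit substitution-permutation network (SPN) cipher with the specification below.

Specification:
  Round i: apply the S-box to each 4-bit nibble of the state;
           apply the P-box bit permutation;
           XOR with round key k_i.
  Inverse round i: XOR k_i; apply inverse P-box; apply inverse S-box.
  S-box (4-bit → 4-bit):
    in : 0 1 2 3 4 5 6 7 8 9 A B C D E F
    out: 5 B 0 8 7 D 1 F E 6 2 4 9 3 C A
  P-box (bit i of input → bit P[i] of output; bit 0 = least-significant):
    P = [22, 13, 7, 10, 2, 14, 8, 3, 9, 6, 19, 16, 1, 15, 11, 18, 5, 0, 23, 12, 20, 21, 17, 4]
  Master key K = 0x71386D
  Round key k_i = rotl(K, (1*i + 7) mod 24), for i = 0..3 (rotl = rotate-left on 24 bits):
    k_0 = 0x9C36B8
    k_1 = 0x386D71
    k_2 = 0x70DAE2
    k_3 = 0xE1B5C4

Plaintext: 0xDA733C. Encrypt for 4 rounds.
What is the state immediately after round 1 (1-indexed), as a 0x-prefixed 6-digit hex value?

0xE9BAB3

s_0 = plaintext = 0xDA733C
s_1 = Round(s_0, k_0) = 0xE9BAB3
s_2 = Round(s_1, k_1) = 0xBA6020
s_3 = Round(s_2, k_2) = 0x3AD861
s_4 = Round(s_3, k_3) = 0xA81193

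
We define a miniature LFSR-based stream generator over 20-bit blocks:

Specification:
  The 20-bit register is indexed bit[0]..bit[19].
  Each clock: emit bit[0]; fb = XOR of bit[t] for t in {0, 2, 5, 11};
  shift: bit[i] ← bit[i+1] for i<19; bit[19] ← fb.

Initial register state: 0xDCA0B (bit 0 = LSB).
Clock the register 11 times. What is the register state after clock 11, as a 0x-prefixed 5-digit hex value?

reg_0 = 0xDCA0B
clock 1: out=1, reg = 0x6E505
clock 2: out=1, reg = 0x37282
clock 3: out=0, reg = 0x1B941
clock 4: out=1, reg = 0x0DCA0
clock 5: out=0, reg = 0x06E50
clock 6: out=0, reg = 0x83728
clock 7: out=0, reg = 0xC1B94
clock 8: out=0, reg = 0x60DCA
clock 9: out=0, reg = 0xB06E5
clock 10: out=1, reg = 0xD8372
clock 11: out=0, reg = 0xEC1B9

0xEC1B9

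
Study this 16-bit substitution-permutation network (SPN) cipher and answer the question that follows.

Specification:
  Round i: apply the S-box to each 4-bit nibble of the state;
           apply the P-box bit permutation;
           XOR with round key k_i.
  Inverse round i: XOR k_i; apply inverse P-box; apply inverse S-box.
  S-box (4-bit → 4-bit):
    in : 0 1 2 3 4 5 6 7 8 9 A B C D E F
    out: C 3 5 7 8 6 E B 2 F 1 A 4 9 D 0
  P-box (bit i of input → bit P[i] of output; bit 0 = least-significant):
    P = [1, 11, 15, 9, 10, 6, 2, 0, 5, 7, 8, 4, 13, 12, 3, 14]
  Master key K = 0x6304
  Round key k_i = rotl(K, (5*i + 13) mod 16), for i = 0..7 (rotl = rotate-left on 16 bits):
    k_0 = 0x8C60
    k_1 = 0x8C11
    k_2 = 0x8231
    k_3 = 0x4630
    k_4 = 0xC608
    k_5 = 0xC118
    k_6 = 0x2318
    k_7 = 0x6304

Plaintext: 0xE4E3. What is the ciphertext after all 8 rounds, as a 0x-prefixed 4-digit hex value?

s_0 = plaintext = 0xE4E3
s_1 = Round(s_0, k_0) = 0x607F
s_2 = Round(s_1, k_1) = 0xD948
s_3 = Round(s_2, k_2) = 0xEB80
s_4 = Round(s_3, k_3) = 0xA4E8
s_5 = Round(s_4, k_4) = 0xEA1D
s_6 = Round(s_5, k_5) = 0xA772
s_7 = Round(s_6, k_6) = 0x87EB
s_8 = Round(s_7, k_7) = 0x7DB1

0x7DB1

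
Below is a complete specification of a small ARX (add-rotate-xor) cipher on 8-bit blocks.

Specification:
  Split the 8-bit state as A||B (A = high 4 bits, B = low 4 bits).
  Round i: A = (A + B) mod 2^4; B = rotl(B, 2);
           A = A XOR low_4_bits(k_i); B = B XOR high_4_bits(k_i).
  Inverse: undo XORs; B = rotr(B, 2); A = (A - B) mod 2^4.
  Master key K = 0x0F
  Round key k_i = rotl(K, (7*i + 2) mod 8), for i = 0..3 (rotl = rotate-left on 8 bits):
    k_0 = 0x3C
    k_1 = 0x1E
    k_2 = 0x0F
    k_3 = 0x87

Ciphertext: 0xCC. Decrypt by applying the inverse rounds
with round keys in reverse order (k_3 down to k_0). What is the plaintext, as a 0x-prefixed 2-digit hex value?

0xD9

s_0 = ciphertext = 0xCC
s_1 = InvRound(s_0, k_3) = 0xA1
s_2 = InvRound(s_1, k_2) = 0x14
s_3 = InvRound(s_2, k_1) = 0xA5
s_4 = InvRound(s_3, k_0) = 0xD9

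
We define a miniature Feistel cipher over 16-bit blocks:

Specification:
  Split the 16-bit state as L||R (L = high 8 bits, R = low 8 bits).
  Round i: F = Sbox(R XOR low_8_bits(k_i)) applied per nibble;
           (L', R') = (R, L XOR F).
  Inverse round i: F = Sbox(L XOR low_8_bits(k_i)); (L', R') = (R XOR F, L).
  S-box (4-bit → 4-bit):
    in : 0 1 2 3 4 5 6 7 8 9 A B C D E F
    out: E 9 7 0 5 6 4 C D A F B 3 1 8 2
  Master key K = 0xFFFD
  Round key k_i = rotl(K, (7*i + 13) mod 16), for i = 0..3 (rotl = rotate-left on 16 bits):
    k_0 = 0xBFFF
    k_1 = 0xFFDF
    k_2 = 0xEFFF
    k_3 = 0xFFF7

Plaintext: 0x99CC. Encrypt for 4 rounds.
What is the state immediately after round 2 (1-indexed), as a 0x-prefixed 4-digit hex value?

0x9998

s_0 = plaintext = 0x99CC
s_1 = Round(s_0, k_0) = 0xCC99
s_2 = Round(s_1, k_1) = 0x9998
s_3 = Round(s_2, k_2) = 0x98D5
s_4 = Round(s_3, k_3) = 0xD5EF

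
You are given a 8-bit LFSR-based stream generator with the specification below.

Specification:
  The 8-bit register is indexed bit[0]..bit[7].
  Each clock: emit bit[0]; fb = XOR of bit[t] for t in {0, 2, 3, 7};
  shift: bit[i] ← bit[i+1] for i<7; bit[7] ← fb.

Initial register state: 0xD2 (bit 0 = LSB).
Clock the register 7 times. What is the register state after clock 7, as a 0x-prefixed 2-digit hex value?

reg_0 = 0xD2
clock 1: out=0, reg = 0xE9
clock 2: out=1, reg = 0xF4
clock 3: out=0, reg = 0x7A
clock 4: out=0, reg = 0xBD
clock 5: out=1, reg = 0x5E
clock 6: out=0, reg = 0x2F
clock 7: out=1, reg = 0x97

0x97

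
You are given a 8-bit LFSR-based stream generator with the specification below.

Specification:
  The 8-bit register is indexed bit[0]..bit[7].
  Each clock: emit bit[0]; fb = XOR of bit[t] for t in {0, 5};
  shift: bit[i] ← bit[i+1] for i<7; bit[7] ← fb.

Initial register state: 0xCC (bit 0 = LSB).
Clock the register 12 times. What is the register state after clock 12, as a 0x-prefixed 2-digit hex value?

0xA1

reg_0 = 0xCC
clock 1: out=0, reg = 0x66
clock 2: out=0, reg = 0xB3
clock 3: out=1, reg = 0x59
clock 4: out=1, reg = 0xAC
clock 5: out=0, reg = 0xD6
clock 6: out=0, reg = 0x6B
clock 7: out=1, reg = 0x35
clock 8: out=1, reg = 0x1A
clock 9: out=0, reg = 0x0D
clock 10: out=1, reg = 0x86
clock 11: out=0, reg = 0x43
clock 12: out=1, reg = 0xA1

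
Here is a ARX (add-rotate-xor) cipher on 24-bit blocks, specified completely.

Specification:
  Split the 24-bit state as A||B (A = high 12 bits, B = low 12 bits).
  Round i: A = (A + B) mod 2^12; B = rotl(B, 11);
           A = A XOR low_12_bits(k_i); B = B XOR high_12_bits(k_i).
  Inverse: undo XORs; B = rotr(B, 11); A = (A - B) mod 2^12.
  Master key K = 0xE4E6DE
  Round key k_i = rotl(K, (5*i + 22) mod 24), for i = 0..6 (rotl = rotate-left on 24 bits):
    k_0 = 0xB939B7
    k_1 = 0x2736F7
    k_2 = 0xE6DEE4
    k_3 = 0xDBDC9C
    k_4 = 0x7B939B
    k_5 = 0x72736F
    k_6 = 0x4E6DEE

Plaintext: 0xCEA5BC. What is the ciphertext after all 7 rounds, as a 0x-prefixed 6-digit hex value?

s_0 = plaintext = 0xCEA5BC
s_1 = Round(s_0, k_0) = 0xB1194D
s_2 = Round(s_1, k_1) = 0x2A9ED5
s_3 = Round(s_2, k_2) = 0xF9A107
s_4 = Round(s_3, k_3) = 0xC3D53E
s_5 = Round(s_4, k_4) = 0x2E0526
s_6 = Round(s_5, k_5) = 0xB695B4
s_7 = Round(s_6, k_6) = 0xCF363C

0xCF363C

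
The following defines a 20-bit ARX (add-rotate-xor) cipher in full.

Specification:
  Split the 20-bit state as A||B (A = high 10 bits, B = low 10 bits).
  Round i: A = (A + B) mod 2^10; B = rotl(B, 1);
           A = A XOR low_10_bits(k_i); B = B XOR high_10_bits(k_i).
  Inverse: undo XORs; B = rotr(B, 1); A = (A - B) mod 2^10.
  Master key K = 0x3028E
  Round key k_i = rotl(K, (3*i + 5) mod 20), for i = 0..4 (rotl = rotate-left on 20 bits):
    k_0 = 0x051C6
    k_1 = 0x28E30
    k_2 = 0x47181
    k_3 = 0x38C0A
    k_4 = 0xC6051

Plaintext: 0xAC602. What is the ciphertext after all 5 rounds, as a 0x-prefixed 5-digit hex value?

0xBB2A6

s_0 = plaintext = 0xAC602
s_1 = Round(s_0, k_0) = 0x5D411
s_2 = Round(s_1, k_1) = 0xED881
s_3 = Round(s_2, k_2) = 0x6D81E
s_4 = Round(s_3, k_3) = 0x778DF
s_5 = Round(s_4, k_4) = 0xBB2A6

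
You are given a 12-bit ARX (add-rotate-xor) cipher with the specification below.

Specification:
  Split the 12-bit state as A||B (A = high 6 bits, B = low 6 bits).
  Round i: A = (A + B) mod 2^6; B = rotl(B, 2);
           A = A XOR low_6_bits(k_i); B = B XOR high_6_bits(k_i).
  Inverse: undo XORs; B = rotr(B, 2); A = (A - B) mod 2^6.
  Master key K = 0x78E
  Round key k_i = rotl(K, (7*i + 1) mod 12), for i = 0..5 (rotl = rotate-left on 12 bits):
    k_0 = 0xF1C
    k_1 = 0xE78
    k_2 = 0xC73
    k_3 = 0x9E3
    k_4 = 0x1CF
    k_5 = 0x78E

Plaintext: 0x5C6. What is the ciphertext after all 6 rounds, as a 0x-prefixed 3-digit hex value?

0x124

s_0 = plaintext = 0x5C6
s_1 = Round(s_0, k_0) = 0x064
s_2 = Round(s_1, k_1) = 0x76B
s_3 = Round(s_2, k_2) = 0xEDF
s_4 = Round(s_3, k_3) = 0xE5A
s_5 = Round(s_4, k_4) = 0x72E
s_6 = Round(s_5, k_5) = 0x124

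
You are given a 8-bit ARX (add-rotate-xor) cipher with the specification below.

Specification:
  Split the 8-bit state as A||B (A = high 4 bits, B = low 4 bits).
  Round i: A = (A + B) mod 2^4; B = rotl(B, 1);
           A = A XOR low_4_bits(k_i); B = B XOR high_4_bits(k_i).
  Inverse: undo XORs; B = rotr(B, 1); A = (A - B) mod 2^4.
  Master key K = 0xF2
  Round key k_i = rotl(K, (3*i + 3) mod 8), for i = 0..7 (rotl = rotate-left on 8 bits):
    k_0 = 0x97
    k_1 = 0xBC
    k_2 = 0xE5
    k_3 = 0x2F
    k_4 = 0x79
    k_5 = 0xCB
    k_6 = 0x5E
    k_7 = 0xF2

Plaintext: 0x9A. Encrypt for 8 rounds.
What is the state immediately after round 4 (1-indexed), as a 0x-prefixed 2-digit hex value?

s_0 = plaintext = 0x9A
s_1 = Round(s_0, k_0) = 0x4C
s_2 = Round(s_1, k_1) = 0xC2
s_3 = Round(s_2, k_2) = 0xBA
s_4 = Round(s_3, k_3) = 0xA7
s_5 = Round(s_4, k_4) = 0x89
s_6 = Round(s_5, k_5) = 0xAF
s_7 = Round(s_6, k_6) = 0x7A
s_8 = Round(s_7, k_7) = 0x3A

0xA7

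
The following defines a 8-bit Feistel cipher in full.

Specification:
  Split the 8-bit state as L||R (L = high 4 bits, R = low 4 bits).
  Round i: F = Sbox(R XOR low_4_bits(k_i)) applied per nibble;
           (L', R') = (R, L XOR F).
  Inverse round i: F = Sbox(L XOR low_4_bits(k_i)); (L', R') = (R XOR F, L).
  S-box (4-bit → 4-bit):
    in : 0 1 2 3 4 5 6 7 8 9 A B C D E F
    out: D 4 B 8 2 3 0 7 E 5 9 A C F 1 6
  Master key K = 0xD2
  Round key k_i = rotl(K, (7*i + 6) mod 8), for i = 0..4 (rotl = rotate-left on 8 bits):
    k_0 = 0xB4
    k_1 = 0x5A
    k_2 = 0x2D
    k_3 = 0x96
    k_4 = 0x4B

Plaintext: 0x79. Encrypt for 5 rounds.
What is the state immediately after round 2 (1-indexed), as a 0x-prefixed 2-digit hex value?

s_0 = plaintext = 0x79
s_1 = Round(s_0, k_0) = 0x98
s_2 = Round(s_1, k_1) = 0x82
s_3 = Round(s_2, k_2) = 0x2E
s_4 = Round(s_3, k_3) = 0xEC
s_5 = Round(s_4, k_4) = 0xC9

0x82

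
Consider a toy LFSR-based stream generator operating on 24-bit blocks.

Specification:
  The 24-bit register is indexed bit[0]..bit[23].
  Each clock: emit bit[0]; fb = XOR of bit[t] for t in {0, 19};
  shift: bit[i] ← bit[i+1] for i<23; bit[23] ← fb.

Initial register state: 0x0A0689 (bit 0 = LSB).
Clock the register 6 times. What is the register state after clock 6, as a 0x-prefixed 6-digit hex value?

reg_0 = 0x0A0689
clock 1: out=1, reg = 0x050344
clock 2: out=0, reg = 0x0281A2
clock 3: out=0, reg = 0x0140D1
clock 4: out=1, reg = 0x80A068
clock 5: out=0, reg = 0x405034
clock 6: out=0, reg = 0x20281A

0x20281A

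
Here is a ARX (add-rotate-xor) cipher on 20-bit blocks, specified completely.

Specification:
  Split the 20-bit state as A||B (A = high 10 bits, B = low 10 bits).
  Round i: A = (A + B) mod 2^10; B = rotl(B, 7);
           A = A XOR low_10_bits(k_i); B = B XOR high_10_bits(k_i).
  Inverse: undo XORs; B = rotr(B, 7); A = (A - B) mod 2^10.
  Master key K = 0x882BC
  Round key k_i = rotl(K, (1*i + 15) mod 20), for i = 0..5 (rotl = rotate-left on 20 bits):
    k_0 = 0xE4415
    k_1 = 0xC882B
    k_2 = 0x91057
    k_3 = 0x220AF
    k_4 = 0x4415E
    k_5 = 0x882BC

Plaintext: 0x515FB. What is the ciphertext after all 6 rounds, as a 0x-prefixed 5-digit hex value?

0xC6110

s_0 = plaintext = 0x515FB
s_1 = Round(s_0, k_0) = 0xD562E
s_2 = Round(s_1, k_1) = 0x6A067
s_3 = Round(s_2, k_2) = 0x961C8
s_4 = Round(s_3, k_3) = 0x23CB1
s_5 = Round(s_4, k_4) = 0x07986
s_6 = Round(s_5, k_5) = 0xC6110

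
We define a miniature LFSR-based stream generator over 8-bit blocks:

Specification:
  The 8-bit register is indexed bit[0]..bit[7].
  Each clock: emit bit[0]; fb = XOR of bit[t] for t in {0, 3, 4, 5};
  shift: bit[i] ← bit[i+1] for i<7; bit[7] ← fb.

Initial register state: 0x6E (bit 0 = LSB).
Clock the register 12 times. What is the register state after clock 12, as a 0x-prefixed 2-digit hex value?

0xC7

reg_0 = 0x6E
clock 1: out=0, reg = 0x37
clock 2: out=1, reg = 0x9B
clock 3: out=1, reg = 0xCD
clock 4: out=1, reg = 0x66
clock 5: out=0, reg = 0xB3
clock 6: out=1, reg = 0xD9
clock 7: out=1, reg = 0xEC
clock 8: out=0, reg = 0x76
clock 9: out=0, reg = 0x3B
clock 10: out=1, reg = 0x1D
clock 11: out=1, reg = 0x8E
clock 12: out=0, reg = 0xC7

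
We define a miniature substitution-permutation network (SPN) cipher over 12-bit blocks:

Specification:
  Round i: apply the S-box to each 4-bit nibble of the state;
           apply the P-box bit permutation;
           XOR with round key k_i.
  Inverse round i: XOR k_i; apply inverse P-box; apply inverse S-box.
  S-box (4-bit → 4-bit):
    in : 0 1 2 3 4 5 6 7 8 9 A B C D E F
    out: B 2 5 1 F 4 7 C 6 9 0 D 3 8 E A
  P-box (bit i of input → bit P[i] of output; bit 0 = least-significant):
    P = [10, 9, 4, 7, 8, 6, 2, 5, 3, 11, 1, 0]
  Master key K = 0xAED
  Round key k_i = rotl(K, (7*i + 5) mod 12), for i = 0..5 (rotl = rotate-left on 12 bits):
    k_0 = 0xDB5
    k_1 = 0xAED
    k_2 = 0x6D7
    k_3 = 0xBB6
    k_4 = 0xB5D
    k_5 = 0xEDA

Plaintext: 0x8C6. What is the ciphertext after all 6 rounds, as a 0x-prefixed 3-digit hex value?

s_0 = plaintext = 0x8C6
s_1 = Round(s_0, k_0) = 0x2E7
s_2 = Round(s_1, k_1) = 0xA13
s_3 = Round(s_2, k_2) = 0x297
s_4 = Round(s_3, k_3) = 0xA0C
s_5 = Round(s_4, k_4) = 0xC3D
s_6 = Round(s_5, k_5) = 0x752

0x752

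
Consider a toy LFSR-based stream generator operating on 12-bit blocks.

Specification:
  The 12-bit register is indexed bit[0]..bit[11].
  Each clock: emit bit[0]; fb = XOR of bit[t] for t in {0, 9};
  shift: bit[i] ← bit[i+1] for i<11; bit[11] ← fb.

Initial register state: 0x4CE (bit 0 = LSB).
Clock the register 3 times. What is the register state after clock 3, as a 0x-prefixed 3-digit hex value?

0x899

reg_0 = 0x4CE
clock 1: out=0, reg = 0x267
clock 2: out=1, reg = 0x133
clock 3: out=1, reg = 0x899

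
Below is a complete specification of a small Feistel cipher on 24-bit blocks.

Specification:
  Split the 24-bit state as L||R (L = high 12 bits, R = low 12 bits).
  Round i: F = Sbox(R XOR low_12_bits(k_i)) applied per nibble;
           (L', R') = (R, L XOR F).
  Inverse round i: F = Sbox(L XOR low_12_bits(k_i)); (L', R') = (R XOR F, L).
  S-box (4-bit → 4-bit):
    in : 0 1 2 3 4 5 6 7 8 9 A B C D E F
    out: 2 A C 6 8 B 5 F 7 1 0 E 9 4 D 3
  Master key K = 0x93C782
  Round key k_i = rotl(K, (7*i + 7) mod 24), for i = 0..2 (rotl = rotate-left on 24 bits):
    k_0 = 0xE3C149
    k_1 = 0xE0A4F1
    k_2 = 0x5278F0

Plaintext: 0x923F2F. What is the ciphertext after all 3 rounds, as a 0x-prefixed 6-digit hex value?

0xD50F74

s_0 = plaintext = 0x923F2F
s_1 = Round(s_0, k_0) = 0xF2F476
s_2 = Round(s_1, k_1) = 0x476D50
s_3 = Round(s_2, k_2) = 0xD50F74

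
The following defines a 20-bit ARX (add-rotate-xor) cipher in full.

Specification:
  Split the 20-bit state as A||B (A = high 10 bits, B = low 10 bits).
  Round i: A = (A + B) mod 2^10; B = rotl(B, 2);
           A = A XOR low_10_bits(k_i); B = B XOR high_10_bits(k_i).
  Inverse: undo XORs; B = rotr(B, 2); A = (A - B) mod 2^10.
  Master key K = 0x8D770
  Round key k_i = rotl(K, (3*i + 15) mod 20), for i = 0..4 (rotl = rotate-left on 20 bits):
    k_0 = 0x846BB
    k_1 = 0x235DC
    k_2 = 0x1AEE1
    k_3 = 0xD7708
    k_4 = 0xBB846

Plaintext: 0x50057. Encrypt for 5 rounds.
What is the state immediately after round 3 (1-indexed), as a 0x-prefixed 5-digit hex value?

0xEFA82

s_0 = plaintext = 0x50057
s_1 = Round(s_0, k_0) = 0xCB34D
s_2 = Round(s_1, k_1) = 0xE95BA
s_3 = Round(s_2, k_2) = 0xEFA82
s_4 = Round(s_3, k_3) = 0x52157
s_5 = Round(s_4, k_4) = 0xB67B3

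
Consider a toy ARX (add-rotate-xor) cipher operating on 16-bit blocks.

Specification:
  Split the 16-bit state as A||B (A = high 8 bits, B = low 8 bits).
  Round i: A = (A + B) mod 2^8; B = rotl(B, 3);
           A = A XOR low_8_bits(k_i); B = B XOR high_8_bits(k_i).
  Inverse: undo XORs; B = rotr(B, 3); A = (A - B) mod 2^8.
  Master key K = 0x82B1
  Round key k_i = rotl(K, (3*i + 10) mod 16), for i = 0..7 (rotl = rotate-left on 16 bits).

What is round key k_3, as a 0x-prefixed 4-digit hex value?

0x158C

K = 0x82B1
k_0 = rotl(K, (3*0+10) mod 16) = rotl(K, 10) = 0xC60A
k_1 = rotl(K, (3*1+10) mod 16) = rotl(K, 13) = 0x3056
k_2 = rotl(K, (3*2+10) mod 16) = rotl(K, 0) = 0x82B1
k_3 = rotl(K, (3*3+10) mod 16) = rotl(K, 3) = 0x158C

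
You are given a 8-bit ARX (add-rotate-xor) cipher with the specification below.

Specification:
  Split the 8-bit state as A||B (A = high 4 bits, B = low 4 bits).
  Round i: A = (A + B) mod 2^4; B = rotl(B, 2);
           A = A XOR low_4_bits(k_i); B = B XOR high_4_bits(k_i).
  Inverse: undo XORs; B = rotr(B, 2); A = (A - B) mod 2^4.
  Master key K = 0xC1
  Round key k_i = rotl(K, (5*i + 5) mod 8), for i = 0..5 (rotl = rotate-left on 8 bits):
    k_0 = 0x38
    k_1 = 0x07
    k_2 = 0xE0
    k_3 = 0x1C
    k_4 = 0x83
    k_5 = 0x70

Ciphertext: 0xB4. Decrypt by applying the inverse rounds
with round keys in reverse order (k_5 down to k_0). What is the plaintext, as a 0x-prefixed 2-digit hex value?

0xE7

s_0 = ciphertext = 0xB4
s_1 = InvRound(s_0, k_5) = 0xFC
s_2 = InvRound(s_1, k_4) = 0xB1
s_3 = InvRound(s_2, k_3) = 0x70
s_4 = InvRound(s_3, k_2) = 0xCB
s_5 = InvRound(s_4, k_1) = 0xDE
s_6 = InvRound(s_5, k_0) = 0xE7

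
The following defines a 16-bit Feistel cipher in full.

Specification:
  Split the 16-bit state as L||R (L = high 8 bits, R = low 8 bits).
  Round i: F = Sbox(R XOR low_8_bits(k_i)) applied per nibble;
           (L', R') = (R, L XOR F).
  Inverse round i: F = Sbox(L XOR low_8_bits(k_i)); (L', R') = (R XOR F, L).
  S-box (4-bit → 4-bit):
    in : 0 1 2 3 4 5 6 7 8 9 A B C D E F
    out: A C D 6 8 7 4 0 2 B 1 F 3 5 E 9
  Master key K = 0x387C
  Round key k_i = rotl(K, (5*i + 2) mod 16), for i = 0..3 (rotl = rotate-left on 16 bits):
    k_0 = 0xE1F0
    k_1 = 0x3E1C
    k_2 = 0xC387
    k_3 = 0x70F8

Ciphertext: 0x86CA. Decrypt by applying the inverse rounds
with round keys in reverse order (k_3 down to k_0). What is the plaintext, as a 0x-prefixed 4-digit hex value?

s_0 = ciphertext = 0x86CA
s_1 = InvRound(s_0, k_3) = 0xC486
s_2 = InvRound(s_1, k_2) = 0x00C4
s_3 = InvRound(s_2, k_1) = 0x0700
s_4 = InvRound(s_3, k_0) = 0x9007

0x9007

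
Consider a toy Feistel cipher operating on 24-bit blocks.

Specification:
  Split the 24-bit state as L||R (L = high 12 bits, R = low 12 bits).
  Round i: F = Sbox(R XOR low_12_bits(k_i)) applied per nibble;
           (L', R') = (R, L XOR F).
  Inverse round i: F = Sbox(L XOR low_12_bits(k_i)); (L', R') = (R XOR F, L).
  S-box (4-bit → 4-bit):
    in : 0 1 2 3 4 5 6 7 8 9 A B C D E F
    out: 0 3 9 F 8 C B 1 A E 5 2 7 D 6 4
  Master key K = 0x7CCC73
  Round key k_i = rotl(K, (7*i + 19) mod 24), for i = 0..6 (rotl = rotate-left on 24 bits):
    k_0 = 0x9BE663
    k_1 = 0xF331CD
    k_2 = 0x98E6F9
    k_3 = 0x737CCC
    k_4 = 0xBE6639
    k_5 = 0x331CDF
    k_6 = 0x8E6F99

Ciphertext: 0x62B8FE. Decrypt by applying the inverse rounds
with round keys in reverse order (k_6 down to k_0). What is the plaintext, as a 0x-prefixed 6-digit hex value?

0x3C55EB

s_0 = ciphertext = 0x62B8FE
s_1 = InvRound(s_0, k_6) = 0x6D762B
s_2 = InvRound(s_1, k_5) = 0x3216D7
s_3 = InvRound(s_2, k_4) = 0xAED321
s_4 = InvRound(s_3, k_3) = 0x8B2AED
s_5 = InvRound(s_4, k_2) = 0xC6F8B2
s_6 = InvRound(s_5, k_1) = 0x5EBC6F
s_7 = InvRound(s_6, k_0) = 0x3C55EB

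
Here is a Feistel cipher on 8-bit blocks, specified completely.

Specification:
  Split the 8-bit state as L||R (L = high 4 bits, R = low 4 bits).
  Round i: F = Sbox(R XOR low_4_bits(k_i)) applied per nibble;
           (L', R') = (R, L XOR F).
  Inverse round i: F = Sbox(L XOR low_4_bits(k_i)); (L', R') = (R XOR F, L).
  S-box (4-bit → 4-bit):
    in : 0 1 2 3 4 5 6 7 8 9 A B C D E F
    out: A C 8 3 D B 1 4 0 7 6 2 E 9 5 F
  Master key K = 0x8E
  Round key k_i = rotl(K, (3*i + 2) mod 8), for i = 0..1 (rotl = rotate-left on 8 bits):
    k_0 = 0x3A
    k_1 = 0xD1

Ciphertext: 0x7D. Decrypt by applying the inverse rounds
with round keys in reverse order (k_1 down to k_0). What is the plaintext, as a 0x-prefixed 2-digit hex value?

0x6C

s_0 = ciphertext = 0x7D
s_1 = InvRound(s_0, k_1) = 0xC7
s_2 = InvRound(s_1, k_0) = 0x6C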